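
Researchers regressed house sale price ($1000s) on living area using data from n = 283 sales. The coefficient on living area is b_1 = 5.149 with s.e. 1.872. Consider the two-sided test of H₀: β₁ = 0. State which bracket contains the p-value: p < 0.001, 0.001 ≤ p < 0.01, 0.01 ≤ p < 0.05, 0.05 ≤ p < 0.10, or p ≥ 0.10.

0.001 ≤ p < 0.01

t = 5.149 / 1.872 = 2.751.
df = n − 2 = 283 − 2 = 281.
Two-sided p = 2·P(T_{281} > |t|) ≈ 0.0063.
So 0.001 ≤ p < 0.01.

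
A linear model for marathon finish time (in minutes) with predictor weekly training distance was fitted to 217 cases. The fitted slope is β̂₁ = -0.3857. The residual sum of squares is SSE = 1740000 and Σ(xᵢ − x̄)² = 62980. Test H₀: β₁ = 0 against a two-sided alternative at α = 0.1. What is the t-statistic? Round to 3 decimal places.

MSE = SSE/(n − 2) = 1740000/215 = 8093.02.
SE(β̂₁) = √(MSE/Sₓₓ) = √(8093.02/62980) = 0.358471.
t = -0.3857 / 0.358471 = -1.076.
df = n − 2 = 215.
Two-sided p ≈ 0.2832, which is ≥ 0.1, so fail to reject H₀.
The data do not give significant evidence of an association between weekly training distance and marathon finish time.

t = -1.076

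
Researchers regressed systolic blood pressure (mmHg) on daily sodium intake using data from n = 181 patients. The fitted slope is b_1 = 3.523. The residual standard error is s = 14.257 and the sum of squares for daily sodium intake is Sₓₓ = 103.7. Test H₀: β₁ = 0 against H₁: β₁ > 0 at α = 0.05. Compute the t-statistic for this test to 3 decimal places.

SE(b_1) = s/√Sₓₓ = 14.257/√103.7 = 1.40003.
t = 3.523 / 1.40003 = 2.516.
df = n − 2 = 179.
One-sided p ≈ 0.0064, which is < 0.05, so reject H₀.
There is evidence that the true slope on daily sodium intake is positive.

t = 2.516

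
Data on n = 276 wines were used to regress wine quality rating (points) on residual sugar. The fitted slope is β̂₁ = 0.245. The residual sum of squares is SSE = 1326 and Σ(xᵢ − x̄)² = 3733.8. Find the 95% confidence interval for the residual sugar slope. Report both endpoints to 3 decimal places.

(0.174, 0.316)

MSE = SSE/(n − 2) = 1326/274 = 4.83942.
SE(β̂₁) = √(MSE/Sₓₓ) = √(4.83942/3733.8) = 0.0360015.
df = n − 2 = 274.
t* = t_{0.025, 274} = 1.96866.
Margin = t* × SE = 1.96866 × 0.0360015 = 0.07087.
CI: 0.245 ± 0.07087 → (0.174, 0.316).
With 95% confidence, each one-unit increase in residual sugar is associated with a change of between 0.174 and 0.316 points in wine quality rating.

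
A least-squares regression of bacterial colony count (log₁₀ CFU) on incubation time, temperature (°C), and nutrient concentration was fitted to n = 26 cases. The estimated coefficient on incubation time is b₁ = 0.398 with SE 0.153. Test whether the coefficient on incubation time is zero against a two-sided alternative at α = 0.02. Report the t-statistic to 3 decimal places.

H₀: β₁ = 0 vs H₁: β₁ ≠ 0.
t = (b₁ − β₁⁰)/SE = 0.398 / 0.153 = 2.601.
df = n − k − 1 = 26 − 3 − 1 = 22.
Two-sided p ≈ 0.0163, which is < 0.02, so reject H₀.
There is evidence that incubation time is associated with bacterial colony count, holding the other predictors fixed.

t = 2.601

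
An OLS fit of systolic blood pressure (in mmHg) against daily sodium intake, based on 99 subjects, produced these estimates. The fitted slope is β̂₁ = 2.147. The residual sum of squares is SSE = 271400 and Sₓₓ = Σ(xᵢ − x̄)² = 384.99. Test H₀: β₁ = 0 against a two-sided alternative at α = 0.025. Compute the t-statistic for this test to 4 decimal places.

t = 0.7964

MSE = SSE/(n − 2) = 271400/97 = 2797.94.
SE(β̂₁) = √(MSE/Sₓₓ) = √(2797.94/384.99) = 2.69584.
t = 2.147 / 2.69584 = 0.7964.
df = n − 2 = 97.
Two-sided p ≈ 0.4277, which is ≥ 0.025, so fail to reject H₀.
The data do not give significant evidence of an association between daily sodium intake and systolic blood pressure.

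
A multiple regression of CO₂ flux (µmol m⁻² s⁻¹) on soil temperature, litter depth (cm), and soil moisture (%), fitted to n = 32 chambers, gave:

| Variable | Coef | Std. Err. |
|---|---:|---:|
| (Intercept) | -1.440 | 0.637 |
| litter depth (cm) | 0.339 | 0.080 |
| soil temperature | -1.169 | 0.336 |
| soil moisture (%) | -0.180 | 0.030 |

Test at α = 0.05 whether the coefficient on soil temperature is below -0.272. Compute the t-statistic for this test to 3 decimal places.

Read off: b = -1.169, SE = 0.336 for soil temperature.
H₀: β₁ = -0.272 vs H₁: β₁ < -0.272.
t = (-1.169 − (-0.272)) / 0.336 = -2.670.
df = n − k − 1 = 32 − 3 − 1 = 28.
One-sided p ≈ 0.0062, which is < 0.05, so reject H₀.
There is evidence that the true slope on soil temperature is below -0.272 µmol m⁻² s⁻¹ per unit, holding the other predictors fixed.

t = -2.670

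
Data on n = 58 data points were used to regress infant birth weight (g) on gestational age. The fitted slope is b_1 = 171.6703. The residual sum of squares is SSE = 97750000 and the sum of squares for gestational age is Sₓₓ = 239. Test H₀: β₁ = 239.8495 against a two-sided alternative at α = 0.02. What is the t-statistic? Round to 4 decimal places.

t = -0.7978

MSE = SSE/(n − 2) = 97750000/56 = 1.74554e+06.
SE(b_1) = √(MSE/Sₓₓ) = √(1.74554e+06/239) = 85.4605.
t = (171.6703 − 239.8495) / 85.4605 = -0.7978.
df = n − 2 = 56.
Two-sided p ≈ 0.4284, which is ≥ 0.02, so fail to reject H₀.
The data are consistent with a true slope of 239.8495 g per unit of gestational age.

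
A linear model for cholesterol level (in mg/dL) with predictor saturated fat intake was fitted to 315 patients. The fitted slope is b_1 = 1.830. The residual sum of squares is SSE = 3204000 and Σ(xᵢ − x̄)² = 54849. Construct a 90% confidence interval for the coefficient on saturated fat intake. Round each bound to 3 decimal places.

MSE = SSE/(n − 2) = 3204000/313 = 10236.4.
SE(b_1) = √(MSE/Sₓₓ) = √(10236.4/54849) = 0.432006.
df = n − 2 = 313.
t* = t_{0.05, 313} = 1.649736.
Margin = t* × SE = 1.649736 × 0.432006 = 0.71270.
CI: 1.830 ± 0.71270 → (1.117, 2.543).
With 90% confidence, each one-unit increase in saturated fat intake is associated with a change of between 1.117 and 2.543 mg/dL in cholesterol level.

(1.117, 2.543)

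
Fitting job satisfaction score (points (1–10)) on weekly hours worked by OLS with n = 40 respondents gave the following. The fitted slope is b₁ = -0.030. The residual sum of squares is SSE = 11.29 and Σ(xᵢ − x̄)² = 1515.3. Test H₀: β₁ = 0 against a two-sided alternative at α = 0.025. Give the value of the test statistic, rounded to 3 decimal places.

MSE = SSE/(n − 2) = 11.29/38 = 0.297105.
SE(b₁) = √(MSE/Sₓₓ) = √(0.297105/1515.3) = 0.0140025.
t = -0.030 / 0.0140025 = -2.142.
df = n − 2 = 38.
Two-sided p ≈ 0.0386, which is ≥ 0.025, so fail to reject H₀.
The data do not give significant evidence of an association between weekly hours worked and job satisfaction score.

t = -2.142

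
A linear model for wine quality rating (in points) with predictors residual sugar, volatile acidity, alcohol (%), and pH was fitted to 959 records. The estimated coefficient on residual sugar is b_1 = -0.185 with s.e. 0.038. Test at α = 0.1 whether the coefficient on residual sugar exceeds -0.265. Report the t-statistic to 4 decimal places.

t = 2.1053

H₀: β₁ = -0.265 vs H₁: β₁ > -0.265.
t = (b_1 − β₁⁰)/SE = (-0.185 − (-0.265)) / 0.038 = 2.1053.
df = n − k − 1 = 959 − 4 − 1 = 954.
One-sided p ≈ 0.0178, which is < 0.1, so reject H₀.
There is evidence that the true slope on residual sugar exceeds -0.265 points per unit, holding the other predictors fixed.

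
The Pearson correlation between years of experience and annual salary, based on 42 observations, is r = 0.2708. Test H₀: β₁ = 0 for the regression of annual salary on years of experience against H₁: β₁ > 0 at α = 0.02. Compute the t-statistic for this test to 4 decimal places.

t = 1.7792

t = r·√(n − 2)/√(1 − r²) = 0.2708·√40/√0.926667 = 1.7792.
df = n − 2 = 40.
One-sided p ≈ 0.0414, which is ≥ 0.02, so fail to reject H₀.
The data do not give significant evidence of a linear association between years of experience and annual salary.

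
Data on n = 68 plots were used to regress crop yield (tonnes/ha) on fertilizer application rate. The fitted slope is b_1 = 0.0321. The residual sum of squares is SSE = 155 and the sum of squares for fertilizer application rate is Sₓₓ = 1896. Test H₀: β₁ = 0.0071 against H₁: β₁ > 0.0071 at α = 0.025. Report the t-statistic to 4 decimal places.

MSE = SSE/(n − 2) = 155/66 = 2.34848.
SE(b_1) = √(MSE/Sₓₓ) = √(2.34848/1896) = 0.0351945.
t = (0.0321 − 0.0071) / 0.0351945 = 0.7103.
df = n − 2 = 66.
One-sided p ≈ 0.2400, which is ≥ 0.025, so fail to reject H₀.
The data do not give significant evidence that the true slope on fertilizer application rate exceeds 0.0071 tonnes/ha per unit.

t = 0.7103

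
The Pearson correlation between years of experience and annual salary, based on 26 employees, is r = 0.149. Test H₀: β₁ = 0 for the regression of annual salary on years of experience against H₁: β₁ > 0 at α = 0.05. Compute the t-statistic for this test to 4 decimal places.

t = r·√(n − 2)/√(1 − r²) = 0.149·√24/√0.977799 = 0.7382.
df = n − 2 = 24.
One-sided p ≈ 0.2338, which is ≥ 0.05, so fail to reject H₀.
The data do not give significant evidence of a linear association between years of experience and annual salary.

t = 0.7382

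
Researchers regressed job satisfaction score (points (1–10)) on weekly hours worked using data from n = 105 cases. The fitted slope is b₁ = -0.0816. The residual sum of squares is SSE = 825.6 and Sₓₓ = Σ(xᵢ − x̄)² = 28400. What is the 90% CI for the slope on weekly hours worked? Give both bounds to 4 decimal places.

MSE = SSE/(n − 2) = 825.6/103 = 8.01553.
SE(b₁) = √(MSE/Sₓₓ) = √(8.01553/28400) = 0.0167999.
df = n − 2 = 103.
t* = t_{0.05, 103} = 1.659782.
Margin = t* × SE = 1.659782 × 0.0167999 = 0.027884.
CI: -0.0816 ± 0.027884 → (-0.1095, -0.0537).
With 90% confidence, each one-unit increase in weekly hours worked is associated with a change of between -0.1095 and -0.0537 points (1–10) in job satisfaction score.

(-0.1095, -0.0537)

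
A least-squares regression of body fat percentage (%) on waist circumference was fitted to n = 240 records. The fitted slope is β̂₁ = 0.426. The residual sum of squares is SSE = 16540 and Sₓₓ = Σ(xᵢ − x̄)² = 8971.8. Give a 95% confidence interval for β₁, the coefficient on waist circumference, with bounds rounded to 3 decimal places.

MSE = SSE/(n − 2) = 16540/238 = 69.4958.
SE(β̂₁) = √(MSE/Sₓₓ) = √(69.4958/8971.8) = 0.0880115.
df = n − 2 = 238.
t* = t_{0.025, 238} = 1.969982.
Margin = t* × SE = 1.969982 × 0.0880115 = 0.17338.
CI: 0.426 ± 0.17338 → (0.253, 0.599).
With 95% confidence, each one-unit increase in waist circumference is associated with a change of between 0.253 and 0.599 % in body fat percentage.

(0.253, 0.599)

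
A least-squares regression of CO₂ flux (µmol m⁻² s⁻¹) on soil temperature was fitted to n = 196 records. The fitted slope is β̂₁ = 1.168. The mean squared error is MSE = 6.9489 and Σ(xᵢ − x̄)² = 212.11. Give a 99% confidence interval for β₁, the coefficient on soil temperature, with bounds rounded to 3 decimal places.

SE(β̂₁) = √(MSE/Sₓₓ) = √(6.9489/212.11) = 0.181.
df = n − 2 = 194.
t* = t_{0.005, 194} = 2.601409.
Margin = t* × SE = 2.601409 × 0.181 = 0.47085.
CI: 1.168 ± 0.47085 → (0.697, 1.639).
With 99% confidence, each one-unit increase in soil temperature is associated with a change of between 0.697 and 1.639 µmol m⁻² s⁻¹ in CO₂ flux.

(0.697, 1.639)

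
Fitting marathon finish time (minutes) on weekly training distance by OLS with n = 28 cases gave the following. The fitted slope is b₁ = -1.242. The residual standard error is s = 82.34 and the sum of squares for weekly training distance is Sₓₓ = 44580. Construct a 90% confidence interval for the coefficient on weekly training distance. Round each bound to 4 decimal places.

SE(b₁) = s/√Sₓₓ = 82.34/√44580 = 0.389979.
df = n − 2 = 26.
t* = t_{0.05, 26} = 1.705618.
Margin = t* × SE = 1.705618 × 0.389979 = 0.665155.
CI: -1.242 ± 0.665155 → (-1.9072, -0.5768).
With 90% confidence, each one-unit increase in weekly training distance is associated with a change of between -1.9072 and -0.5768 minutes in marathon finish time.

(-1.9072, -0.5768)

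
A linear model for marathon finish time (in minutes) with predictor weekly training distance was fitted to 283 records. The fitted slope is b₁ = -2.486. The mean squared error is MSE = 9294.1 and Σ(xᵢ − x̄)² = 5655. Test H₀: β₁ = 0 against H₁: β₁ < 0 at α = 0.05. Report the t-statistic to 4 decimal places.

SE(b₁) = √(MSE/Sₓₓ) = √(9294.1/5655) = 1.282.
t = -2.486 / 1.282 = -1.9392.
df = n − 2 = 281.
One-sided p ≈ 0.0267, which is < 0.05, so reject H₀.
There is evidence that the true slope on weekly training distance is negative.

t = -1.9392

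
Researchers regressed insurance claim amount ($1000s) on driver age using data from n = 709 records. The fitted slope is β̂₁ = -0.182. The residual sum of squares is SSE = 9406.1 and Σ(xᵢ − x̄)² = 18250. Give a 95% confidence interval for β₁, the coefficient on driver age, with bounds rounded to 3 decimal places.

(-0.235, -0.129)

MSE = SSE/(n − 2) = 9406.1/707 = 13.3042.
SE(β̂₁) = √(MSE/Sₓₓ) = √(13.3042/18250) = 0.027.
df = n − 2 = 707.
t* = t_{0.025, 707} = 1.963325.
Margin = t* × SE = 1.963325 × 0.027 = 0.05301.
CI: -0.182 ± 0.05301 → (-0.235, -0.129).
With 95% confidence, each one-unit increase in driver age is associated with a change of between -0.235 and -0.129 $1000s in insurance claim amount.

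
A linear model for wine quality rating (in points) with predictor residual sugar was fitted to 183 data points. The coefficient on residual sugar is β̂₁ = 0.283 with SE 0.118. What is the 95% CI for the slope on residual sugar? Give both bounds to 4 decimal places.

(0.0502, 0.5158)

df = n − 2 = 183 − 2 = 181.
t* = t_{0.025, 181} = 1.973157.
Margin = t* × SE = 1.973157 × 0.118 = 0.232833.
CI: 0.283 ± 0.232833 → (0.0502, 0.5158).
With 95% confidence, each one-unit increase in residual sugar is associated with a change of between 0.0502 and 0.5158 points in wine quality rating.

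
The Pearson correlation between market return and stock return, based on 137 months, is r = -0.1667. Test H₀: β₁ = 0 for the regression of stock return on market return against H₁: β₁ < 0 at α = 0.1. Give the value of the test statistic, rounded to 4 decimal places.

t = -1.9644

t = r·√(n − 2)/√(1 − r²) = -0.1667·√135/√0.972211 = -1.9644.
df = n − 2 = 135.
One-sided p ≈ 0.0258, which is < 0.1, so reject H₀.
There is evidence of a linear association between market return and stock return.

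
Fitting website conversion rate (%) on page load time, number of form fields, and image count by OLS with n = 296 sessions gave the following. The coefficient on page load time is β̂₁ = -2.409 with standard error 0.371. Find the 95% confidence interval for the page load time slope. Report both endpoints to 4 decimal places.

df = n − k − 1 = 296 − 3 − 1 = 292.
t* = t_{0.025, 292} = 1.968121.
Margin = t* × SE = 1.968121 × 0.371 = 0.730173.
CI: -2.409 ± 0.730173 → (-3.1392, -1.6788).
With 95% confidence, each one-unit increase in page load time is associated with a change of between -3.1392 and -1.6788 % in website conversion rate, holding the other predictors fixed.

(-3.1392, -1.6788)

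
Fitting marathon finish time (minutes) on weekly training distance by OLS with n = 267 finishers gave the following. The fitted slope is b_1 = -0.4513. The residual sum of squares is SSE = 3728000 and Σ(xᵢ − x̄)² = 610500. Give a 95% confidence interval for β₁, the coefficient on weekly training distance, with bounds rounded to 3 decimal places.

MSE = SSE/(n − 2) = 3728000/265 = 14067.9.
SE(b_1) = √(MSE/Sₓₓ) = √(14067.9/610500) = 0.1518.
df = n − 2 = 265.
t* = t_{0.025, 265} = 1.968956.
Margin = t* × SE = 1.968956 × 0.1518 = 0.29889.
CI: -0.4513 ± 0.29889 → (-0.750, -0.152).
With 95% confidence, each one-unit increase in weekly training distance is associated with a change of between -0.750 and -0.152 minutes in marathon finish time.

(-0.750, -0.152)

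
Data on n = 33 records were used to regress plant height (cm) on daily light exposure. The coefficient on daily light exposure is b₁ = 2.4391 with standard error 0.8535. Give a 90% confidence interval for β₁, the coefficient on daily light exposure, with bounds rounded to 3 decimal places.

(0.992, 3.886)

df = n − 2 = 33 − 2 = 31.
t* = t_{0.05, 31} = 1.695519.
Margin = t* × SE = 1.695519 × 0.8535 = 1.44713.
CI: 2.4391 ± 1.44713 → (0.992, 3.886).
With 90% confidence, each one-unit increase in daily light exposure is associated with a change of between 0.992 and 3.886 cm in plant height.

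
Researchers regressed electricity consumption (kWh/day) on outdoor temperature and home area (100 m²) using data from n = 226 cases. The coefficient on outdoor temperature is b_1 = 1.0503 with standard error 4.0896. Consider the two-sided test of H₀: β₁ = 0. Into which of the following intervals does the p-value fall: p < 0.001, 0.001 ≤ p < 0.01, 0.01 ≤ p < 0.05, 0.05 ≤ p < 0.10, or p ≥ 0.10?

p ≥ 0.10

t = 1.0503 / 4.0896 = 0.257.
df = n − k − 1 = 226 − 2 − 1 = 223.
Two-sided p = 2·P(T_{223} > |t|) ≈ 0.7976.
So p ≥ 0.10.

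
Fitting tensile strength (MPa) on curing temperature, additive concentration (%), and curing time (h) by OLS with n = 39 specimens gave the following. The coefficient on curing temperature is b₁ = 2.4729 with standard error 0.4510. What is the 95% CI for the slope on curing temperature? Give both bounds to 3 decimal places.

(1.557, 3.388)

df = n − k − 1 = 39 − 3 − 1 = 35.
t* = t_{0.025, 35} = 2.030108.
Margin = t* × SE = 2.030108 × 0.4510 = 0.91558.
CI: 2.4729 ± 0.91558 → (1.557, 3.388).
With 95% confidence, each one-unit increase in curing temperature is associated with a change of between 1.557 and 3.388 MPa in tensile strength, holding the other predictors fixed.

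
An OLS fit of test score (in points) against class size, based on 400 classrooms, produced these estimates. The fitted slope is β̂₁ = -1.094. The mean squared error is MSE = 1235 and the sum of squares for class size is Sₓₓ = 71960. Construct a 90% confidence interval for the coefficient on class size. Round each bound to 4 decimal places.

(-1.3100, -0.8780)

SE(β̂₁) = √(MSE/Sₓₓ) = √(1235/71960) = 0.131005.
df = n − 2 = 398.
t* = t_{0.05, 398} = 1.648691.
Margin = t* × SE = 1.648691 × 0.131005 = 0.215987.
CI: -1.094 ± 0.215987 → (-1.3100, -0.8780).
With 90% confidence, each one-unit increase in class size is associated with a change of between -1.3100 and -0.8780 points in test score.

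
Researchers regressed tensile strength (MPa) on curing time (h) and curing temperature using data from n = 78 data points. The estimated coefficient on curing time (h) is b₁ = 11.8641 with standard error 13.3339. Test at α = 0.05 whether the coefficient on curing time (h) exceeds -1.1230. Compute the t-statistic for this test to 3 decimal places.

H₀: β₁ = -1.1230 vs H₁: β₁ > -1.1230.
t = (b₁ − β₁⁰)/SE = (11.8641 − (-1.1230)) / 13.3339 = 0.974.
df = n − k − 1 = 78 − 2 − 1 = 75.
One-sided p ≈ 0.1666, which is ≥ 0.05, so fail to reject H₀.
The data do not give significant evidence that the true slope on curing time (h) exceeds -1.1230 MPa per unit, holding the other predictors fixed.

t = 0.974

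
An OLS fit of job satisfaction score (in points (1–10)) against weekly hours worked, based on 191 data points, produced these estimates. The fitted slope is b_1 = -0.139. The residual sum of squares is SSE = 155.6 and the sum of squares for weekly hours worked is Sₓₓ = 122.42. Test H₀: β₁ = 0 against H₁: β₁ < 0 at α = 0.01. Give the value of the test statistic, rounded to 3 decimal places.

t = -1.695

MSE = SSE/(n − 2) = 155.6/189 = 0.82328.
SE(b_1) = √(MSE/Sₓₓ) = √(0.82328/122.42) = 0.0820064.
t = -0.139 / 0.0820064 = -1.695.
df = n − 2 = 189.
One-sided p ≈ 0.0459, which is ≥ 0.01, so fail to reject H₀.
The data do not give significant evidence that the true slope on weekly hours worked is negative.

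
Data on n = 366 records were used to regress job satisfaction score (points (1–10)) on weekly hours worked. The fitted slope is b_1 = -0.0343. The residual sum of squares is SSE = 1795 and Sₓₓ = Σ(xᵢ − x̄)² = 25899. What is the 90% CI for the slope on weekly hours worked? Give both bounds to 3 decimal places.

MSE = SSE/(n − 2) = 1795/364 = 4.93132.
SE(b_1) = √(MSE/Sₓₓ) = √(4.93132/25899) = 0.0137988.
df = n − 2 = 364.
t* = t_{0.05, 364} = 1.649051.
Margin = t* × SE = 1.649051 × 0.0137988 = 0.02275.
CI: -0.0343 ± 0.02275 → (-0.057, -0.012).
With 90% confidence, each one-unit increase in weekly hours worked is associated with a change of between -0.057 and -0.012 points (1–10) in job satisfaction score.

(-0.057, -0.012)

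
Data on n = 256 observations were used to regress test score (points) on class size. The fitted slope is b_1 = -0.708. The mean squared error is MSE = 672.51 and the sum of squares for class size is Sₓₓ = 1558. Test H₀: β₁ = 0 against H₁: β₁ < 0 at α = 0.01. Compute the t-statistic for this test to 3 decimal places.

SE(b_1) = √(MSE/Sₓₓ) = √(672.51/1558) = 0.657.
t = -0.708 / 0.657 = -1.078.
df = n − 2 = 254.
One-sided p ≈ 0.1411, which is ≥ 0.01, so fail to reject H₀.
The data do not give significant evidence that the true slope on class size is negative.

t = -1.078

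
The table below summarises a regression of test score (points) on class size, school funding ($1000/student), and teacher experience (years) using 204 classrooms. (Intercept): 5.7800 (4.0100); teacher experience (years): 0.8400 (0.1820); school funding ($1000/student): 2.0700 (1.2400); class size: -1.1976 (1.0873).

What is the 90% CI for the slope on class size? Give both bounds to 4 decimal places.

(-2.9944, 0.5992)

Read off: b = -1.1976, SE = 1.0873 for class size.
df = n − k − 1 = 204 − 3 − 1 = 200.
t* = t_{0.05, 200} = 1.652508.
Margin = t* × SE = 1.652508 × 1.0873 = 1.796772.
CI: -1.1976 ± 1.796772 → (-2.9944, 0.5992).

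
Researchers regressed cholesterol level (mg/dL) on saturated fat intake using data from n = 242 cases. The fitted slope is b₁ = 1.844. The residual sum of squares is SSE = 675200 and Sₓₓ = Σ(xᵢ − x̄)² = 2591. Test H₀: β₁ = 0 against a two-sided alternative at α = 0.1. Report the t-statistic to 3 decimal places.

t = 1.770

MSE = SSE/(n − 2) = 675200/240 = 2813.33.
SE(b₁) = √(MSE/Sₓₓ) = √(2813.33/2591) = 1.04202.
t = 1.844 / 1.04202 = 1.770.
df = n − 2 = 240.
Two-sided p ≈ 0.0781, which is < 0.1, so reject H₀.
There is evidence that saturated fat intake is associated with cholesterol level.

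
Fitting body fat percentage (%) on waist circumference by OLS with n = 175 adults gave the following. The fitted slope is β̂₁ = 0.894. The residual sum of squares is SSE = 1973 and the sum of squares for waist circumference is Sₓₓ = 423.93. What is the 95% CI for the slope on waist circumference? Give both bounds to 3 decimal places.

MSE = SSE/(n − 2) = 1973/173 = 11.4046.
SE(β̂₁) = √(MSE/Sₓₓ) = √(11.4046/423.93) = 0.164019.
df = n − 2 = 173.
t* = t_{0.025, 173} = 1.973771.
Margin = t* × SE = 1.973771 × 0.164019 = 0.32374.
CI: 0.894 ± 0.32374 → (0.570, 1.218).
With 95% confidence, each one-unit increase in waist circumference is associated with a change of between 0.570 and 1.218 % in body fat percentage.

(0.570, 1.218)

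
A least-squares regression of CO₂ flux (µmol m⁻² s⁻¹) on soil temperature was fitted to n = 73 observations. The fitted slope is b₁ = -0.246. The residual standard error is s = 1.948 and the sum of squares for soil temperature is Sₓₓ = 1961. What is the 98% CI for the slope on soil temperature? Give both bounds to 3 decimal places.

SE(b₁) = s/√Sₓₓ = 1.948/√1961 = 0.0439896.
df = n − 2 = 71.
t* = t_{0.01, 71} = 2.380024.
Margin = t* × SE = 2.380024 × 0.0439896 = 0.10470.
CI: -0.246 ± 0.10470 → (-0.351, -0.141).
With 98% confidence, each one-unit increase in soil temperature is associated with a change of between -0.351 and -0.141 µmol m⁻² s⁻¹ in CO₂ flux.

(-0.351, -0.141)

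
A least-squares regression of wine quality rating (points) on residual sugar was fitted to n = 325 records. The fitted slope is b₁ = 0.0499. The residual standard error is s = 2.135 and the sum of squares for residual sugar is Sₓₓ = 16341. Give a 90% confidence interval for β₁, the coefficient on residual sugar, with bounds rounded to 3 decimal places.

SE(b₁) = s/√Sₓₓ = 2.135/√16341 = 0.0167016.
df = n − 2 = 323.
t* = t_{0.05, 323} = 1.649585.
Margin = t* × SE = 1.649585 × 0.0167016 = 0.02755.
CI: 0.0499 ± 0.02755 → (0.022, 0.077).
With 90% confidence, each one-unit increase in residual sugar is associated with a change of between 0.022 and 0.077 points in wine quality rating.

(0.022, 0.077)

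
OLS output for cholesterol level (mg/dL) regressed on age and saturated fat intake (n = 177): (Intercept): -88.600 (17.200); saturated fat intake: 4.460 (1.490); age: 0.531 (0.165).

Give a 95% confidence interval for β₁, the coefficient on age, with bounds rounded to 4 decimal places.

(0.2053, 0.8567)

Read off: b = 0.531, SE = 0.165 for age.
df = n − k − 1 = 177 − 2 − 1 = 174.
t* = t_{0.025, 174} = 1.973691.
Margin = t* × SE = 1.973691 × 0.165 = 0.325659.
CI: 0.531 ± 0.325659 → (0.2053, 0.8567).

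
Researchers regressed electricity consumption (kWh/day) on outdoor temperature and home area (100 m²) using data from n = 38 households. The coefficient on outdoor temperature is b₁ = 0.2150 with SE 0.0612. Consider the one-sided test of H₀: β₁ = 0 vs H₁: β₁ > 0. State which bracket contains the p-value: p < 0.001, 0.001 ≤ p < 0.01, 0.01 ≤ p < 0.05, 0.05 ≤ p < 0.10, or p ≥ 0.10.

p < 0.001

t = 0.2150 / 0.0612 = 3.513.
df = n − k − 1 = 38 − 2 − 1 = 35.
One-sided p = P(T_{35} > t) ≈ 0.0006.
So p < 0.001.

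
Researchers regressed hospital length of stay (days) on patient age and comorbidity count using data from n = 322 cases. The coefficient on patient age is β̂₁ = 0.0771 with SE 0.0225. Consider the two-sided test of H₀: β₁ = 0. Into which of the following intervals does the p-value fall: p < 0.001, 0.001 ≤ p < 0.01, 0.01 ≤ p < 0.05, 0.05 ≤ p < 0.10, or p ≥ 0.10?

p < 0.001

t = 0.0771 / 0.0225 = 3.427.
df = n − k − 1 = 322 − 2 − 1 = 319.
Two-sided p = 2·P(T_{319} > |t|) ≈ 0.0007.
So p < 0.001.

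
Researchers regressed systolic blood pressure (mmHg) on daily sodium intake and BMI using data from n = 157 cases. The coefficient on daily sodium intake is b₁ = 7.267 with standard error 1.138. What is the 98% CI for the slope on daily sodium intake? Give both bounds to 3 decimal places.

df = n − k − 1 = 157 − 2 − 1 = 154.
t* = t_{0.01, 154} = 2.350806.
Margin = t* × SE = 2.350806 × 1.138 = 2.67522.
CI: 7.267 ± 2.67522 → (4.592, 9.942).
With 98% confidence, each one-unit increase in daily sodium intake is associated with a change of between 4.592 and 9.942 mmHg in systolic blood pressure, holding the other predictors fixed.

(4.592, 9.942)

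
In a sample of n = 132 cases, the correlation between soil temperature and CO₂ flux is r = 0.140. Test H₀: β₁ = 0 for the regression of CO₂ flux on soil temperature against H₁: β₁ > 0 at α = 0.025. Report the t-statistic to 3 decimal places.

t = 1.612

t = r·√(n − 2)/√(1 − r²) = 0.140·√130/√0.9804 = 1.612.
df = n − 2 = 130.
One-sided p ≈ 0.0547, which is ≥ 0.025, so fail to reject H₀.
The data do not give significant evidence of a linear association between soil temperature and CO₂ flux.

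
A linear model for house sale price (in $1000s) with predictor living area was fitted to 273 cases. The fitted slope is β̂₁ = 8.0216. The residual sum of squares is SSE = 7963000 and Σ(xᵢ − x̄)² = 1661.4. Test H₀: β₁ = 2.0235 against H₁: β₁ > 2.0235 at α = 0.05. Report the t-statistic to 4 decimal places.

MSE = SSE/(n − 2) = 7963000/271 = 29383.8.
SE(β̂₁) = √(MSE/Sₓₓ) = √(29383.8/1661.4) = 4.20549.
t = (8.0216 − 2.0235) / 4.20549 = 1.4263.
df = n − 2 = 271.
One-sided p ≈ 0.0775, which is ≥ 0.05, so fail to reject H₀.
The data do not give significant evidence that the true slope on living area exceeds 2.0235 $1000s per unit.

t = 1.4263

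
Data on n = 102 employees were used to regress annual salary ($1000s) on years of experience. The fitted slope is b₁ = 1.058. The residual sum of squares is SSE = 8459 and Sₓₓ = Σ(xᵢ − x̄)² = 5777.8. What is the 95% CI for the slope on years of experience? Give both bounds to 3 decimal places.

MSE = SSE/(n − 2) = 8459/100 = 84.59.
SE(b₁) = √(MSE/Sₓₓ) = √(84.59/5777.8) = 0.120998.
df = n − 2 = 100.
t* = t_{0.025, 100} = 1.983972.
Margin = t* × SE = 1.983972 × 0.120998 = 0.24006.
CI: 1.058 ± 0.24006 → (0.818, 1.298).
With 95% confidence, each one-unit increase in years of experience is associated with a change of between 0.818 and 1.298 $1000s in annual salary.

(0.818, 1.298)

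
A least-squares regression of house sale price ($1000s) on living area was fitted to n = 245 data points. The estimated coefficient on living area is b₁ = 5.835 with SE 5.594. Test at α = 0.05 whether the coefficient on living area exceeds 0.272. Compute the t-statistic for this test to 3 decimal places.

H₀: β₁ = 0.272 vs H₁: β₁ > 0.272.
t = (b₁ − β₁⁰)/SE = (5.835 − 0.272) / 5.594 = 0.994.
df = n − 2 = 245 − 2 = 243.
One-sided p ≈ 0.1605, which is ≥ 0.05, so fail to reject H₀.
The data do not give significant evidence that the true slope on living area exceeds 0.272 $1000s per unit.

t = 0.994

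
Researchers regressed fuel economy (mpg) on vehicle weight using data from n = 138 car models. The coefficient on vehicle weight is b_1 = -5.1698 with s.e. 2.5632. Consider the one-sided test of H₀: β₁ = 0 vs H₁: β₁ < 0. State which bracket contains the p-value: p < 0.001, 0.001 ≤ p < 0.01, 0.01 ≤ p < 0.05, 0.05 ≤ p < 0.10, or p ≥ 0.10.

0.01 ≤ p < 0.05

t = -5.1698 / 2.5632 = -2.017.
df = n − 2 = 138 − 2 = 136.
One-sided p = P(T_{136} < t) ≈ 0.0228.
So 0.01 ≤ p < 0.05.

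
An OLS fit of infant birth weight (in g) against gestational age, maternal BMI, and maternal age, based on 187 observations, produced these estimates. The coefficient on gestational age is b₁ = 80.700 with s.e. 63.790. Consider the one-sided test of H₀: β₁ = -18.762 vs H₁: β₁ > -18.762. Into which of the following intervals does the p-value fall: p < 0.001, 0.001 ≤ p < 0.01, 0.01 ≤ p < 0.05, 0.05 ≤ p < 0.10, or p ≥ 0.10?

t = (80.700 − (-18.762)) / 63.790 = 1.559.
df = n − k − 1 = 187 − 3 − 1 = 183.
One-sided p = P(T_{183} > t) ≈ 0.0603.
So 0.05 ≤ p < 0.10.

0.05 ≤ p < 0.10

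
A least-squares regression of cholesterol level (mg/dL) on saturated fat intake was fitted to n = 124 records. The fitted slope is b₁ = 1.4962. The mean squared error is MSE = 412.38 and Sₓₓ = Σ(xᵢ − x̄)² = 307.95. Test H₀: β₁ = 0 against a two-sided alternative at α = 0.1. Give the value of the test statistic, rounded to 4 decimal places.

SE(b₁) = √(MSE/Sₓₓ) = √(412.38/307.95) = 1.1572.
t = 1.4962 / 1.1572 = 1.2929.
df = n − 2 = 122.
Two-sided p ≈ 0.1985, which is ≥ 0.1, so fail to reject H₀.
The data do not give significant evidence of an association between saturated fat intake and cholesterol level.

t = 1.2929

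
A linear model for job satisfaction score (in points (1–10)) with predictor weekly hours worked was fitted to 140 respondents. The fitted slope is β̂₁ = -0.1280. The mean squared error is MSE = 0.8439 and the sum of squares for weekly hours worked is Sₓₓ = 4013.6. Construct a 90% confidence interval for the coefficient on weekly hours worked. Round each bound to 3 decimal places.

(-0.152, -0.104)

SE(β̂₁) = √(MSE/Sₓₓ) = √(0.8439/4013.6) = 0.0145003.
df = n − 2 = 138.
t* = t_{0.05, 138} = 1.65597.
Margin = t* × SE = 1.65597 × 0.0145003 = 0.02401.
CI: -0.1280 ± 0.02401 → (-0.152, -0.104).
With 90% confidence, each one-unit increase in weekly hours worked is associated with a change of between -0.152 and -0.104 points (1–10) in job satisfaction score.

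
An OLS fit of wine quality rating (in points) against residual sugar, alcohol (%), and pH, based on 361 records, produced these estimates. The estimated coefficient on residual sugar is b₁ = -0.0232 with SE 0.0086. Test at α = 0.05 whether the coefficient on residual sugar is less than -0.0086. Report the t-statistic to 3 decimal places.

H₀: β₁ = -0.0086 vs H₁: β₁ < -0.0086.
t = (b₁ − β₁⁰)/SE = (-0.0232 − (-0.0086)) / 0.0086 = -1.698.
df = n − k − 1 = 361 − 3 − 1 = 357.
One-sided p ≈ 0.0452, which is < 0.05, so reject H₀.
There is evidence that the true slope on residual sugar is below -0.0086 points per unit, holding the other predictors fixed.

t = -1.698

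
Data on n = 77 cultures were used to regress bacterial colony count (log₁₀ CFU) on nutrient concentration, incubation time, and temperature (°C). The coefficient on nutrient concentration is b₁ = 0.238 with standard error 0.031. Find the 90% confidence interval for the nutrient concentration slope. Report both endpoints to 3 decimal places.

df = n − k − 1 = 77 − 3 − 1 = 73.
t* = t_{0.05, 73} = 1.665996.
Margin = t* × SE = 1.665996 × 0.031 = 0.05165.
CI: 0.238 ± 0.05165 → (0.186, 0.290).
With 90% confidence, each one-unit increase in nutrient concentration is associated with a change of between 0.186 and 0.290 log₁₀ CFU in bacterial colony count, holding the other predictors fixed.

(0.186, 0.290)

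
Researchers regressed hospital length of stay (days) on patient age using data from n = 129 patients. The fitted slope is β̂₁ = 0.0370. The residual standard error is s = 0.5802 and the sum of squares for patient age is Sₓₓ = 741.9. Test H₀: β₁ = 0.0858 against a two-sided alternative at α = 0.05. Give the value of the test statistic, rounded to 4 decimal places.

SE(β̂₁) = s/√Sₓₓ = 0.5802/√741.9 = 0.0213012.
t = (0.0370 − 0.0858) / 0.0213012 = -2.2909.
df = n − 2 = 127.
Two-sided p ≈ 0.0236, which is < 0.05, so reject H₀.
There is evidence that the true slope on patient age differs from 0.0858 days per unit.

t = -2.2909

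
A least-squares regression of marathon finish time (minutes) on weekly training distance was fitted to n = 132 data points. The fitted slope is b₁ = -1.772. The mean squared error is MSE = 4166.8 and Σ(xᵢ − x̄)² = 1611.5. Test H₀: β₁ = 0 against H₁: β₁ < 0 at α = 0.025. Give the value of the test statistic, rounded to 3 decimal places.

t = -1.102

SE(b₁) = √(MSE/Sₓₓ) = √(4166.8/1611.5) = 1.608.
t = -1.772 / 1.608 = -1.102.
df = n − 2 = 130.
One-sided p ≈ 0.1363, which is ≥ 0.025, so fail to reject H₀.
The data do not give significant evidence that the true slope on weekly training distance is negative.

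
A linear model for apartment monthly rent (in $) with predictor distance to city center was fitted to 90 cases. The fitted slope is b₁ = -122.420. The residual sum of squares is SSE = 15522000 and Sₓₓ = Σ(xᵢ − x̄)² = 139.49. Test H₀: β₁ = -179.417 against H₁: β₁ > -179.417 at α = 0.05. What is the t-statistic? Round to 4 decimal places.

t = 1.6028

MSE = SSE/(n − 2) = 15522000/88 = 176386.
SE(b₁) = √(MSE/Sₓₓ) = √(176386/139.49) = 35.5599.
t = (-122.420 − (-179.417)) / 35.5599 = 1.6028.
df = n − 2 = 88.
One-sided p ≈ 0.0563, which is ≥ 0.05, so fail to reject H₀.
The data do not give significant evidence that the true slope on distance to city center exceeds -179.417 $ per unit.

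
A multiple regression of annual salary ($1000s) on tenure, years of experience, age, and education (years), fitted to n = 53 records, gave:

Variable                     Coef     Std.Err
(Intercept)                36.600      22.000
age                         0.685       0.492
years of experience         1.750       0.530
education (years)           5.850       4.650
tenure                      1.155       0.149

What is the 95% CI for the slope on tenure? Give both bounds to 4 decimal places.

(0.8554, 1.4546)

Read off: b = 1.155, SE = 0.149 for tenure.
df = n − k − 1 = 53 − 4 − 1 = 48.
t* = t_{0.025, 48} = 2.010635.
Margin = t* × SE = 2.010635 × 0.149 = 0.299585.
CI: 1.155 ± 0.299585 → (0.8554, 1.4546).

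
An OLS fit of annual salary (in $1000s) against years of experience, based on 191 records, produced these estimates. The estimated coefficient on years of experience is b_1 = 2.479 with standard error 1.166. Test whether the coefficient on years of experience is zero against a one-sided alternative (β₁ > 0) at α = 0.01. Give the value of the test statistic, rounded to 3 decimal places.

t = 2.126

H₀: β₁ = 0 vs H₁: β₁ > 0.
t = (b_1 − β₁⁰)/SE = 2.479 / 1.166 = 2.126.
df = n − 2 = 191 − 2 = 189.
One-sided p ≈ 0.0174, which is ≥ 0.01, so fail to reject H₀.
The data do not give significant evidence that the true slope on years of experience is positive.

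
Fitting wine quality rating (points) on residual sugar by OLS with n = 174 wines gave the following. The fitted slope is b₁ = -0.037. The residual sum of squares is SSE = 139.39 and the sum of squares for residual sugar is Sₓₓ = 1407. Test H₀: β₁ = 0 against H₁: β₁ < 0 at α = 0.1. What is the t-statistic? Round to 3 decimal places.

MSE = SSE/(n − 2) = 139.39/172 = 0.810407.
SE(b₁) = √(MSE/Sₓₓ) = √(0.810407/1407) = 0.0239996.
t = -0.037 / 0.0239996 = -1.542.
df = n − 2 = 172.
One-sided p ≈ 0.0625, which is < 0.1, so reject H₀.
There is evidence that the true slope on residual sugar is negative.

t = -1.542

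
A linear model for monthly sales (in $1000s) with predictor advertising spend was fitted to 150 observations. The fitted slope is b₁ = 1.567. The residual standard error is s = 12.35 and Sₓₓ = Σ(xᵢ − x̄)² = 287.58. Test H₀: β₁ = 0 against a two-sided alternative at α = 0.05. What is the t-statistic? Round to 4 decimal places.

t = 2.1517

SE(b₁) = s/√Sₓₓ = 12.35/√287.58 = 0.728262.
t = 1.567 / 0.728262 = 2.1517.
df = n − 2 = 148.
Two-sided p ≈ 0.0330, which is < 0.05, so reject H₀.
There is evidence that advertising spend is associated with monthly sales.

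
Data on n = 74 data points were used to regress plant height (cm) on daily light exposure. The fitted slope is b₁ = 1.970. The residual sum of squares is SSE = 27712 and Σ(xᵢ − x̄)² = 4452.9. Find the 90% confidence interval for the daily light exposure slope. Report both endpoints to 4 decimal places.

(1.4801, 2.4599)

MSE = SSE/(n − 2) = 27712/72 = 384.889.
SE(b₁) = √(MSE/Sₓₓ) = √(384.889/4452.9) = 0.293999.
df = n − 2 = 72.
t* = t_{0.05, 72} = 1.666294.
Margin = t* × SE = 1.666294 × 0.293999 = 0.489889.
CI: 1.970 ± 0.489889 → (1.4801, 2.4599).
With 90% confidence, each one-unit increase in daily light exposure is associated with a change of between 1.4801 and 2.4599 cm in plant height.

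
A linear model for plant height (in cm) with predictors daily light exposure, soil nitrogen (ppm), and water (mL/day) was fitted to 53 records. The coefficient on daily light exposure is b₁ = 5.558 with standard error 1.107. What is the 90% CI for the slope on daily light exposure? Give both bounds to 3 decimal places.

(3.702, 7.414)

df = n − k − 1 = 53 − 3 − 1 = 49.
t* = t_{0.05, 49} = 1.676551.
Margin = t* × SE = 1.676551 × 1.107 = 1.85594.
CI: 5.558 ± 1.85594 → (3.702, 7.414).
With 90% confidence, each one-unit increase in daily light exposure is associated with a change of between 3.702 and 7.414 cm in plant height, holding the other predictors fixed.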